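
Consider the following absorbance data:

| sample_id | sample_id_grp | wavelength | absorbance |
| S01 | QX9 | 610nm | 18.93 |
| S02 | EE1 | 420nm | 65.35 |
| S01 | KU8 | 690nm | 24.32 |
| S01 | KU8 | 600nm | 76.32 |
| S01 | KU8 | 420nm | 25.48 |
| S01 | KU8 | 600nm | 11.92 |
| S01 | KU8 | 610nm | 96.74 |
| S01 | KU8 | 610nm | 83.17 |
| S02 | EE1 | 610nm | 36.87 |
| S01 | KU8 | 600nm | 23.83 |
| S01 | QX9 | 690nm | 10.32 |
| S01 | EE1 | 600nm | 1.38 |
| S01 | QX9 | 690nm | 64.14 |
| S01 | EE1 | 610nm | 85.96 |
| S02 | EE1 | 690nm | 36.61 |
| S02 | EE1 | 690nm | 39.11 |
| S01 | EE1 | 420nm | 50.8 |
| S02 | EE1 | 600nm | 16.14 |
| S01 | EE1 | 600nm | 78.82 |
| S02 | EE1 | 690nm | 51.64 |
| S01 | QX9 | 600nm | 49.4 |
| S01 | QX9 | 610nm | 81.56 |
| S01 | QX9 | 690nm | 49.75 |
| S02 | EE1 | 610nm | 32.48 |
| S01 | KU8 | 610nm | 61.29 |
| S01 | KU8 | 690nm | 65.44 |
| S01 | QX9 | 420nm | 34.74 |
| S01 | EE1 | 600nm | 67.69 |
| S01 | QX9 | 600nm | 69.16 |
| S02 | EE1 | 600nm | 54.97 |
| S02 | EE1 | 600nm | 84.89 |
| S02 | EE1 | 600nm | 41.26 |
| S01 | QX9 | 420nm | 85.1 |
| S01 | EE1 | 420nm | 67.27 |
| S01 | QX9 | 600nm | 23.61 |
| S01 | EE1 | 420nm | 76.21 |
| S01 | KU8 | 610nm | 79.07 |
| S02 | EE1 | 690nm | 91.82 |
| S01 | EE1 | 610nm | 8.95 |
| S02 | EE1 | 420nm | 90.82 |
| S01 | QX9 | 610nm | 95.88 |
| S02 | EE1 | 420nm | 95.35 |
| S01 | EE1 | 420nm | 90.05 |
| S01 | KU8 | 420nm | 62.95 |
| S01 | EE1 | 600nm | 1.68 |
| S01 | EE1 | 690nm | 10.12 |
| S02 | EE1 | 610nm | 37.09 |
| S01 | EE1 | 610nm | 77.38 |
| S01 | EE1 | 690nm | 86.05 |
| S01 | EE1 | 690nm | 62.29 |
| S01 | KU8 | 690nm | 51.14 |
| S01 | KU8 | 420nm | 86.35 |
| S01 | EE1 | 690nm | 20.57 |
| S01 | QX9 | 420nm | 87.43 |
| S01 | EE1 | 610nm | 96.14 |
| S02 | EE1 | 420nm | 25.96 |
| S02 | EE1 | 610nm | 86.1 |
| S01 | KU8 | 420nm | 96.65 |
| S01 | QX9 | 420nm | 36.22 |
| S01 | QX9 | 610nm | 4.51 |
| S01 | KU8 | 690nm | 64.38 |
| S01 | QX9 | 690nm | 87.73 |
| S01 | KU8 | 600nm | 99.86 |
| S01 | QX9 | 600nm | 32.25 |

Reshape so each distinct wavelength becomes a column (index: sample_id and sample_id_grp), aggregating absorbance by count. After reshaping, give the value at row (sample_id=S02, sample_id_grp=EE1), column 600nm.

4

Rows with sample_id=S02, sample_id_grp=EE1 and wavelength=600nm: absorbance values are 16.14, 54.97, 84.89, 41.26.
4 rows match — count = 4.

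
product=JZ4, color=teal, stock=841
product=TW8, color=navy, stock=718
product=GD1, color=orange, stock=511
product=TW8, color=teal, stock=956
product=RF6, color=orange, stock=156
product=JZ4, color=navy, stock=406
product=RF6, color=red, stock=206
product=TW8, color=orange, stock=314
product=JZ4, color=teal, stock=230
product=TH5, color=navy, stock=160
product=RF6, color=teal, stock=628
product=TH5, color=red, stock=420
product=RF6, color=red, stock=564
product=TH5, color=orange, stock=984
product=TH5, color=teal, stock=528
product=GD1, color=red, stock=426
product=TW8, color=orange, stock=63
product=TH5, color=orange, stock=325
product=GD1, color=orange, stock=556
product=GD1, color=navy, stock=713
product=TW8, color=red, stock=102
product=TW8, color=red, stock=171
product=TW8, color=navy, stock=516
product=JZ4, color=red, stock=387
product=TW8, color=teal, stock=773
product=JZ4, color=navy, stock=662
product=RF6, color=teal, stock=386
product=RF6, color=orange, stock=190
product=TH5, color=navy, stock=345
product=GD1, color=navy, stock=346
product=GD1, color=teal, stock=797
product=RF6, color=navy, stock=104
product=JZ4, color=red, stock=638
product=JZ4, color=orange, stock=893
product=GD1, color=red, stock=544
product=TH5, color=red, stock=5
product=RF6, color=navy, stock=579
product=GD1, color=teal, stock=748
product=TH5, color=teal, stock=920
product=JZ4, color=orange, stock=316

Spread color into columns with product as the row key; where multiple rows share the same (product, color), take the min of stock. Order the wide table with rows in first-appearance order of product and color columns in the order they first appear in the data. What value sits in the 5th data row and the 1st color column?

With rows in first-appearance order of product, row 5 is product=TH5. color columns in first-appearance order: teal, navy, orange, red; column 1 is teal.
Long rows with product=TH5, color=teal: min(528, 920) = 528.

528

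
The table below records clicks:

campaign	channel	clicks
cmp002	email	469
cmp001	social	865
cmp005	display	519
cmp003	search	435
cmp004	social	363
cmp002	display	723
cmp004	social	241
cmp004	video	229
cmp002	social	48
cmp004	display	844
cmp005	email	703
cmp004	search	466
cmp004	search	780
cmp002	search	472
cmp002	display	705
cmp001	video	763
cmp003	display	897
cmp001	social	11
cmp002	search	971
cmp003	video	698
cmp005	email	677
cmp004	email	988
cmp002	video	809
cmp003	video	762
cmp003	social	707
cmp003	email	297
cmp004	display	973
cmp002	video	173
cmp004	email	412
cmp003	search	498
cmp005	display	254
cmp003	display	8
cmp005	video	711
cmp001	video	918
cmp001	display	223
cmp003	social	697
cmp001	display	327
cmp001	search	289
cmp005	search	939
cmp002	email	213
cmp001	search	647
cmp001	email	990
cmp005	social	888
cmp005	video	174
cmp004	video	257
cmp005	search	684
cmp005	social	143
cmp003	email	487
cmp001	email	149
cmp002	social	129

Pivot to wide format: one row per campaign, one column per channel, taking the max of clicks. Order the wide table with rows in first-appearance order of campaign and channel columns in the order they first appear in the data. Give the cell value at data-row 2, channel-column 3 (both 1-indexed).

327

With rows in first-appearance order of campaign, row 2 is campaign=cmp001. channel columns in first-appearance order: email, social, display, search, video; column 3 is display.
Long rows with campaign=cmp001, channel=display: max(223, 327) = 327.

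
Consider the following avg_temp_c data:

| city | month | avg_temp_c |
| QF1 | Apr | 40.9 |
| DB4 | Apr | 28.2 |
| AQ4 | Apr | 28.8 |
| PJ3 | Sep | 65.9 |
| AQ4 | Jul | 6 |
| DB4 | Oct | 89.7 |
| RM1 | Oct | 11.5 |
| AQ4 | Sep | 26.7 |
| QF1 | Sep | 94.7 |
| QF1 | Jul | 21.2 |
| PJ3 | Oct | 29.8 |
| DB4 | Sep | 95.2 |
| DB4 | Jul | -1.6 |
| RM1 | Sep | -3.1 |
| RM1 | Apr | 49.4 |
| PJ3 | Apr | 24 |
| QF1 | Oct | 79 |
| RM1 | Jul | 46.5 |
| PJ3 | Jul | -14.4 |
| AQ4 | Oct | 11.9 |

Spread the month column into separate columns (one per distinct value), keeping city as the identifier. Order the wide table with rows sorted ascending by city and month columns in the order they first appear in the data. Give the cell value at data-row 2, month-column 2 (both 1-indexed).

95.2

With rows sorted ascending by city, row 2 is city=DB4. month columns in first-appearance order: Apr, Sep, Jul, Oct; column 2 is Sep.
Long rows with city=DB4, month=Sep: avg_temp_c = 95.2.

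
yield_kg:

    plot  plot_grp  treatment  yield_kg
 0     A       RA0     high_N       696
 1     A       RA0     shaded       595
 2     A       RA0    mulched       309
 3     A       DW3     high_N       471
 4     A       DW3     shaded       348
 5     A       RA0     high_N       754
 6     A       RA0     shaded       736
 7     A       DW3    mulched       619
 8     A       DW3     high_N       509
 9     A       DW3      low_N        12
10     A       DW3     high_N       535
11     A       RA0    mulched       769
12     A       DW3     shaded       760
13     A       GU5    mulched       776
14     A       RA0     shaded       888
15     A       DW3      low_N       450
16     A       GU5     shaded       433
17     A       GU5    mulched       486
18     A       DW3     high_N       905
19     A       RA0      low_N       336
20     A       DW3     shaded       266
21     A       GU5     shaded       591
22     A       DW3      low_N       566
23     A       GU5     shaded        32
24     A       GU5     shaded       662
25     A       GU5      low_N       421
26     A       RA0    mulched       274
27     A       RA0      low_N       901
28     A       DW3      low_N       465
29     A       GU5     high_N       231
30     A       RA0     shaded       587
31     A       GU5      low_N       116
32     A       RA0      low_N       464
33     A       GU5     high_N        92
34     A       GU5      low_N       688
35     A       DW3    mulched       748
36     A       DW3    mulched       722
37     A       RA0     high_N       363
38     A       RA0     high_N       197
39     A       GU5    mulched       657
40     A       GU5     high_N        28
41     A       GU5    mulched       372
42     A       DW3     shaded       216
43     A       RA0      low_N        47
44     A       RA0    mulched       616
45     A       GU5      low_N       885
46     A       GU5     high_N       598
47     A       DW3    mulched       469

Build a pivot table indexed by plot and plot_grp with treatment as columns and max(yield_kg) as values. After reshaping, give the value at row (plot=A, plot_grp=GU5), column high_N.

598

Rows with plot=A, plot_grp=GU5 and treatment=high_N: yield_kg values are 231, 92, 28, 598.
max(231, 92, 28, 598) = 598.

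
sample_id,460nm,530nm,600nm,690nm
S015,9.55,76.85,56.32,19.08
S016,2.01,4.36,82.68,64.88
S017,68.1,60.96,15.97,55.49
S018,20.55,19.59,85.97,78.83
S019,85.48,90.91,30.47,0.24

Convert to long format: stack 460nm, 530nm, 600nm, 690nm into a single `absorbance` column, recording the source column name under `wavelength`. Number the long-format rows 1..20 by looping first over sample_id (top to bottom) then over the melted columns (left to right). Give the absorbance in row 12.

55.49

20 rows total (5 × 4). Row 12: index ⌊(12-1)/4⌋ = 2 into sample_id → S017; (12-1) mod 4 = 3 into the melted columns → 690nm.
So row 12 is (S017, 690nm, 55.49); absorbance = 55.49.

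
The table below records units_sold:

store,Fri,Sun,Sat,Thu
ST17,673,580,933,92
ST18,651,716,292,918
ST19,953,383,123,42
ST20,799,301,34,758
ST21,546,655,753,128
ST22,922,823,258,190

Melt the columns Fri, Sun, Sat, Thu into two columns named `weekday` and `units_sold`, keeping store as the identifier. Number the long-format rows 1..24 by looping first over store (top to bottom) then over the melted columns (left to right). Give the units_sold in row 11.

24 rows total (6 × 4). Row 11: index ⌊(11-1)/4⌋ = 2 into store → ST19; (11-1) mod 4 = 2 into the melted columns → Sat.
So row 11 is (ST19, Sat, 123); units_sold = 123.

123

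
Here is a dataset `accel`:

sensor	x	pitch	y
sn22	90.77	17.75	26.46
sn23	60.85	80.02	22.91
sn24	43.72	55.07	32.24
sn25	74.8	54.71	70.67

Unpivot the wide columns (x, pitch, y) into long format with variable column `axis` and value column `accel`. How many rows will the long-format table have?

12

4 sensor values × 3 melted columns = 12 rows.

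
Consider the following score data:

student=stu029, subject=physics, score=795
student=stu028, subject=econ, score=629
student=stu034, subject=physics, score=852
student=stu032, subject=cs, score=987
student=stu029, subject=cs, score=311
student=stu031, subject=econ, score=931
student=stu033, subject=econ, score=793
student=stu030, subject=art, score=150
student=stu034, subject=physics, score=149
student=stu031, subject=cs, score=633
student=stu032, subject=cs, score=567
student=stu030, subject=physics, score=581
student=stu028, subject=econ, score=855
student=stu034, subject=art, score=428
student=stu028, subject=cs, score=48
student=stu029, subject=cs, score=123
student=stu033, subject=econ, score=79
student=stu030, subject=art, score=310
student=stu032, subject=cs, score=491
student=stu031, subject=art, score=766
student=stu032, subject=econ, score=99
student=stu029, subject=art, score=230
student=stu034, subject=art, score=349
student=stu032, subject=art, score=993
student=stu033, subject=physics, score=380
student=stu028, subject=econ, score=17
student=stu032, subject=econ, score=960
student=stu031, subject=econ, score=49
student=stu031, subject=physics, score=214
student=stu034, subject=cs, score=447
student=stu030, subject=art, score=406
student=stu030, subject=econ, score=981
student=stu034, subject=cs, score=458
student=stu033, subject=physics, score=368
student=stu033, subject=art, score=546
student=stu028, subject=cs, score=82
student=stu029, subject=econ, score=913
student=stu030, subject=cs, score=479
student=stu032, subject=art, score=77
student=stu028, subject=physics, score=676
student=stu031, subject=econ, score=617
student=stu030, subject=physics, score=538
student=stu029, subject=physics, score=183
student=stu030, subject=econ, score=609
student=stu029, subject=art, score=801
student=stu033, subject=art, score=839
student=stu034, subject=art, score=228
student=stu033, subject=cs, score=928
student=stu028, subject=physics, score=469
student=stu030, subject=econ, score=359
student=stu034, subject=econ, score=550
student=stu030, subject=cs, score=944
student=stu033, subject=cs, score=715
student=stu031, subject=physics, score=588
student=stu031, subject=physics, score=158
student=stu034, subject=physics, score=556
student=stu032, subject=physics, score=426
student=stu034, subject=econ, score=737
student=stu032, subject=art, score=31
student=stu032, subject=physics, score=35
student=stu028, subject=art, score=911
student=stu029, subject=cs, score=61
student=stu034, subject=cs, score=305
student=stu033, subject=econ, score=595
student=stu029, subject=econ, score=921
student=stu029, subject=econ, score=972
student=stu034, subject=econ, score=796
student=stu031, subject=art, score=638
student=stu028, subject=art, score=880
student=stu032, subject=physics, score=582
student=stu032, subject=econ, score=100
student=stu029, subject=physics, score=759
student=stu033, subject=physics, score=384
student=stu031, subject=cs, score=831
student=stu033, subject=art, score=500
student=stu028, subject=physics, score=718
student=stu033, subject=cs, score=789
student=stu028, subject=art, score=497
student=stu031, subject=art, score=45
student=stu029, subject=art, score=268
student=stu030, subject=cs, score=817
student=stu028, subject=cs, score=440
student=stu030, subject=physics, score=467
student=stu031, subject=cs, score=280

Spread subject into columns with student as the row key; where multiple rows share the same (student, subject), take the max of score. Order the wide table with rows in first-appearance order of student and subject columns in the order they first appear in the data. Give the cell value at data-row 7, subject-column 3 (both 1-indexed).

944

With rows in first-appearance order of student, row 7 is student=stu030. subject columns in first-appearance order: physics, econ, cs, art; column 3 is cs.
Long rows with student=stu030, subject=cs: max(479, 944, 817) = 944.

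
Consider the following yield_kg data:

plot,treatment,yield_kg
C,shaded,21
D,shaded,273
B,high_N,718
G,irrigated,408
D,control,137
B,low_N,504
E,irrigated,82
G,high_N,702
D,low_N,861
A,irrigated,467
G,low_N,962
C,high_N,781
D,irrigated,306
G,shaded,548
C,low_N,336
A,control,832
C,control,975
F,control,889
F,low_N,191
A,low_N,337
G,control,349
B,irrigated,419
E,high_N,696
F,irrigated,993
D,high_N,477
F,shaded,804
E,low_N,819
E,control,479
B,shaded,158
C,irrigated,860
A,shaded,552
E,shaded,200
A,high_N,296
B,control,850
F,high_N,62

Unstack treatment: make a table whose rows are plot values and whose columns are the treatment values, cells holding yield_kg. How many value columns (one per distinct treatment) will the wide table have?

5 distinct treatment values: low_N, shaded, high_N, control, irrigated.

5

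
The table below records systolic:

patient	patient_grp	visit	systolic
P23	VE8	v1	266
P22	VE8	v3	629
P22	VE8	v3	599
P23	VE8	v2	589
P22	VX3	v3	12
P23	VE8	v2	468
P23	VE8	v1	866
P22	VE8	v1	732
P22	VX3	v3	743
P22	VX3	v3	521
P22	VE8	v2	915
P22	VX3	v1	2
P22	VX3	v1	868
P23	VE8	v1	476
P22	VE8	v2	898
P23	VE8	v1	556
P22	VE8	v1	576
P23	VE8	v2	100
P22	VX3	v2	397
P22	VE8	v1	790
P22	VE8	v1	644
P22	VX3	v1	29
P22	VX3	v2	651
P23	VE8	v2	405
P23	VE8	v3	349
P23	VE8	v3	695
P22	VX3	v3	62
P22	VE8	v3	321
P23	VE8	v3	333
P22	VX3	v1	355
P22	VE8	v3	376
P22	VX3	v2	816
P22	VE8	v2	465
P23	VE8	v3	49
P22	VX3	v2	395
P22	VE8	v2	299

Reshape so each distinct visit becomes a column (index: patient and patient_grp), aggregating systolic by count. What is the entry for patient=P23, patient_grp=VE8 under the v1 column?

Rows with patient=P23, patient_grp=VE8 and visit=v1: systolic values are 266, 866, 476, 556.
4 rows match — count = 4.

4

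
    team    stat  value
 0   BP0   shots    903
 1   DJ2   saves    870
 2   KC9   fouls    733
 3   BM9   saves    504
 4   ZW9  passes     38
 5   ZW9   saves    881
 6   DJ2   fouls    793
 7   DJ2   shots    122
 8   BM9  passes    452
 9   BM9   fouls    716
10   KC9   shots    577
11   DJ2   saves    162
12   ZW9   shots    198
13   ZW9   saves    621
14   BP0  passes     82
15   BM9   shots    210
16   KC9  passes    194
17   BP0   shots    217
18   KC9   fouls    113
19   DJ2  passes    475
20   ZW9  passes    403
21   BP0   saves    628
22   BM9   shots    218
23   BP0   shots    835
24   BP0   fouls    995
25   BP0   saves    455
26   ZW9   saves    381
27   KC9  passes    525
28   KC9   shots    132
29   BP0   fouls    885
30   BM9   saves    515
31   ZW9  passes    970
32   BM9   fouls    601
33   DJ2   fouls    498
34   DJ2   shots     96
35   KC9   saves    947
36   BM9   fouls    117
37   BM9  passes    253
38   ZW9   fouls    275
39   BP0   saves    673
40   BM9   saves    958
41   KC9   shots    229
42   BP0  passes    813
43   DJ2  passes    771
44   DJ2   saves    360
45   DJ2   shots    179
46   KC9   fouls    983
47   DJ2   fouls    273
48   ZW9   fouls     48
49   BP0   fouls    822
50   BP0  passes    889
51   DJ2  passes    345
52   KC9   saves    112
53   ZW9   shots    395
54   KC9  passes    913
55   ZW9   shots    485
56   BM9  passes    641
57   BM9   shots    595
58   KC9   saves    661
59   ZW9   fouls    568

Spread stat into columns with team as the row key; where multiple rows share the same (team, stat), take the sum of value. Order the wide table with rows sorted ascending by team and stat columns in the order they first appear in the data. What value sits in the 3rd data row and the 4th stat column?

1591

With rows sorted ascending by team, row 3 is team=DJ2. stat columns in first-appearance order: shots, saves, fouls, passes; column 4 is passes.
Long rows with team=DJ2, stat=passes: 475 + 771 + 345 = 1591.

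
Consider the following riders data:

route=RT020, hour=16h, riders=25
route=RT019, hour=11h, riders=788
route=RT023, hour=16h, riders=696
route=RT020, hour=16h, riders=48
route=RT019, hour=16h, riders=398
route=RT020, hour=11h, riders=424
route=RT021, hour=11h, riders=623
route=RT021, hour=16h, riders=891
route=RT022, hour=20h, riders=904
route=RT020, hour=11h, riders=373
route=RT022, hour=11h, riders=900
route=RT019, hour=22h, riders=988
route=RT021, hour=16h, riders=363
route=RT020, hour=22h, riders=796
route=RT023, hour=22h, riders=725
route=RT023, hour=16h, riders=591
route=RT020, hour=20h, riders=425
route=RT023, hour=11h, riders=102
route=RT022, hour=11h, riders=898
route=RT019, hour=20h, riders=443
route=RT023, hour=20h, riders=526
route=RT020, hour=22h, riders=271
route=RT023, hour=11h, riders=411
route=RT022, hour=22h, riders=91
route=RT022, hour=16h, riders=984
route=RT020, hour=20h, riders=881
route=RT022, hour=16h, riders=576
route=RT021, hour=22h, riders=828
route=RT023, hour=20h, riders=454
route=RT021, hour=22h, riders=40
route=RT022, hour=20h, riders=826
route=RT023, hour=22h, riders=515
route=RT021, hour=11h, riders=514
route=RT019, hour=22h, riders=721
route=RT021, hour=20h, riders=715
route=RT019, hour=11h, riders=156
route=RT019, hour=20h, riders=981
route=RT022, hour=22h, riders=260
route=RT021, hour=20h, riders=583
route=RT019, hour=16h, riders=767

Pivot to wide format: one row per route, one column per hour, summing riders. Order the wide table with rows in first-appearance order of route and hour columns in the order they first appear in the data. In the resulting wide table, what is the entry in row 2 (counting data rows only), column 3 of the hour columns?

1424

With rows in first-appearance order of route, row 2 is route=RT019. hour columns in first-appearance order: 16h, 11h, 20h, 22h; column 3 is 20h.
Long rows with route=RT019, hour=20h: 443 + 981 = 1424.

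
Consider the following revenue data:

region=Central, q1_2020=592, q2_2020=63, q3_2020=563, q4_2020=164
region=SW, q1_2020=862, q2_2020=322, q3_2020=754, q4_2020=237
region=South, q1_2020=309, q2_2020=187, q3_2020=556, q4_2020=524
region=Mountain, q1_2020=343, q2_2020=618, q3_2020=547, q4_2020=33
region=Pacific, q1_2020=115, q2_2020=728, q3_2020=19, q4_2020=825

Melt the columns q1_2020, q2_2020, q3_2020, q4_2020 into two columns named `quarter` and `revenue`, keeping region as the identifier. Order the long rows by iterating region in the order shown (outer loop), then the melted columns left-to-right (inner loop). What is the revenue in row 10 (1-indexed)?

20 rows total (5 × 4). Row 10: index ⌊(10-1)/4⌋ = 2 into region → South; (10-1) mod 4 = 1 into the melted columns → q2_2020.
So row 10 is (South, q2_2020, 187); revenue = 187.

187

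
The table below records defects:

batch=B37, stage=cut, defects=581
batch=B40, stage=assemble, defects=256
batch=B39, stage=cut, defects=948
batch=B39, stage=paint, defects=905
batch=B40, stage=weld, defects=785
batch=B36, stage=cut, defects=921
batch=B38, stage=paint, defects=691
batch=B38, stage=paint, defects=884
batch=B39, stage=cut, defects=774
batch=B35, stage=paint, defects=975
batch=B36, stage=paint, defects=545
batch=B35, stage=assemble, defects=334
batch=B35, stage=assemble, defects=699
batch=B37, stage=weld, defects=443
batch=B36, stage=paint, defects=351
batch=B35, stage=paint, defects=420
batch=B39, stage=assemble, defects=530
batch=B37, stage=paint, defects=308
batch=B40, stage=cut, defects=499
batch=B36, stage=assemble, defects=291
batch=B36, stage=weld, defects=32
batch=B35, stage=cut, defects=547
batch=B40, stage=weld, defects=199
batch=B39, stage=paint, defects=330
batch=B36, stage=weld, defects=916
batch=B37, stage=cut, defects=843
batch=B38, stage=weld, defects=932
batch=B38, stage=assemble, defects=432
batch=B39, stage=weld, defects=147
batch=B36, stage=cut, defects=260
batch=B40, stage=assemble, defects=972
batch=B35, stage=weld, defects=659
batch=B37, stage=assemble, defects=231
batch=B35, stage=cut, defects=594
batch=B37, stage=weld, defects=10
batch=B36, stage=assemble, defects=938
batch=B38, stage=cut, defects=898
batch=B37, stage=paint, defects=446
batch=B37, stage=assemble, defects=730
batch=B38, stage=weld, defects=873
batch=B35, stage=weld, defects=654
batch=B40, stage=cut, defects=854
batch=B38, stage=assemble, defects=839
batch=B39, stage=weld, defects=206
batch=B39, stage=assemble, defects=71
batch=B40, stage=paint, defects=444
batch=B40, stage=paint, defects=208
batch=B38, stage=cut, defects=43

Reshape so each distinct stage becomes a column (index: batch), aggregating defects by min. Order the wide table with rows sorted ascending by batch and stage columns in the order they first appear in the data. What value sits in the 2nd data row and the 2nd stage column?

With rows sorted ascending by batch, row 2 is batch=B36. stage columns in first-appearance order: cut, assemble, paint, weld; column 2 is assemble.
Long rows with batch=B36, stage=assemble: min(291, 938) = 291.

291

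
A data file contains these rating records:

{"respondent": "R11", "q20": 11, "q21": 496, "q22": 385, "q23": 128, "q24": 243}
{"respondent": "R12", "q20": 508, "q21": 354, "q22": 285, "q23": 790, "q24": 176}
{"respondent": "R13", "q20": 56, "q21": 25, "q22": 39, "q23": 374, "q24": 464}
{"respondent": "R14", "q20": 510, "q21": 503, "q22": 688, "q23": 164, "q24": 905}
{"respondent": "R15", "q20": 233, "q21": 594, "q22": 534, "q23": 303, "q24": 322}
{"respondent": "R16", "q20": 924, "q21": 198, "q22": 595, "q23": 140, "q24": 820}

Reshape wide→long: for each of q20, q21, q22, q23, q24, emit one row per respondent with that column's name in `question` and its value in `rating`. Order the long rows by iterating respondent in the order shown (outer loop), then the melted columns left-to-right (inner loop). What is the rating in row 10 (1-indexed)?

30 rows total (6 × 5). Row 10: index ⌊(10-1)/5⌋ = 1 into respondent → R12; (10-1) mod 5 = 4 into the melted columns → q24.
So row 10 is (R12, q24, 176); rating = 176.

176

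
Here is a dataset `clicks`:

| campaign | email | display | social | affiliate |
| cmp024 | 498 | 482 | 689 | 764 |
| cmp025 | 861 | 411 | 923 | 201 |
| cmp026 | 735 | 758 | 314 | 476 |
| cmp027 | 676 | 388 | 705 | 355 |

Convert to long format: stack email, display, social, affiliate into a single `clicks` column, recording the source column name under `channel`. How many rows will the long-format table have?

4 campaign values × 4 melted columns = 16 rows.

16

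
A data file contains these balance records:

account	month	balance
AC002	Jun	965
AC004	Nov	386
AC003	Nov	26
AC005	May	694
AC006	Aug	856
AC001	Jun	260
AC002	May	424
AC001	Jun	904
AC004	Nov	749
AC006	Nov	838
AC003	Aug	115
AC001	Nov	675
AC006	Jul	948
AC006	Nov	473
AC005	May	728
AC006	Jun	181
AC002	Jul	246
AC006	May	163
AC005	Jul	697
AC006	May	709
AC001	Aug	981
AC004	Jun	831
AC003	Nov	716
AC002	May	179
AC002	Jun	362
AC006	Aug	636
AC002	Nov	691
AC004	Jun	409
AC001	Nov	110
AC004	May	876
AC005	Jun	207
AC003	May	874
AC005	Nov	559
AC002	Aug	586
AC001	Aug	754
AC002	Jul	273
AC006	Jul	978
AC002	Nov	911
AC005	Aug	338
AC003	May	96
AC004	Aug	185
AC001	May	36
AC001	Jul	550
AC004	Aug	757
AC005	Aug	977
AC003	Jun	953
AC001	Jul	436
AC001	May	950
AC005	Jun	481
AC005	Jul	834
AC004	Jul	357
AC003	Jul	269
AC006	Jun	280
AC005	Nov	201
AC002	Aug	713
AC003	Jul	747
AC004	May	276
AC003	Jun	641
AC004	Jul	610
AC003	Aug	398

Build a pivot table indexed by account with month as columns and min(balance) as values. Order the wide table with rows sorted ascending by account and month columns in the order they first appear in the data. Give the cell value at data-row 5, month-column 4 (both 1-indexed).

338

With rows sorted ascending by account, row 5 is account=AC005. month columns in first-appearance order: Jun, Nov, May, Aug, Jul; column 4 is Aug.
Long rows with account=AC005, month=Aug: min(338, 977) = 338.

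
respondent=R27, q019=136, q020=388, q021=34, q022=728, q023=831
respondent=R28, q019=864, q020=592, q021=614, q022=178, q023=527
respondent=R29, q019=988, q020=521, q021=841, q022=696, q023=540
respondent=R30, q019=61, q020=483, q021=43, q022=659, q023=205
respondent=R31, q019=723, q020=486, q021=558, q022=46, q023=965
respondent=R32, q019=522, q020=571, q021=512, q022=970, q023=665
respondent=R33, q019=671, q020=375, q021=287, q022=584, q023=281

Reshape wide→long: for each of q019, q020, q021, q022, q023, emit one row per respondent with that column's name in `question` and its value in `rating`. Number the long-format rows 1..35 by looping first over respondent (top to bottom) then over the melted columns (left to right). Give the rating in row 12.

521

35 rows total (7 × 5). Row 12: index ⌊(12-1)/5⌋ = 2 into respondent → R29; (12-1) mod 5 = 1 into the melted columns → q020.
So row 12 is (R29, q020, 521); rating = 521.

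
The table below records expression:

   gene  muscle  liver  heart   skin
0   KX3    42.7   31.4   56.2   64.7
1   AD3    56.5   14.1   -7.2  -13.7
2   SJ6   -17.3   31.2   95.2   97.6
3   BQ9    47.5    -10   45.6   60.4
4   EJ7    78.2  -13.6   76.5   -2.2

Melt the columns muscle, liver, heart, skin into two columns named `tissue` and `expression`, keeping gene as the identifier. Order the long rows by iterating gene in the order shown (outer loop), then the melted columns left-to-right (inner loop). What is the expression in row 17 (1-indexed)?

20 rows total (5 × 4). Row 17: index ⌊(17-1)/4⌋ = 4 into gene → EJ7; (17-1) mod 4 = 0 into the melted columns → muscle.
So row 17 is (EJ7, muscle, 78.2); expression = 78.2.

78.2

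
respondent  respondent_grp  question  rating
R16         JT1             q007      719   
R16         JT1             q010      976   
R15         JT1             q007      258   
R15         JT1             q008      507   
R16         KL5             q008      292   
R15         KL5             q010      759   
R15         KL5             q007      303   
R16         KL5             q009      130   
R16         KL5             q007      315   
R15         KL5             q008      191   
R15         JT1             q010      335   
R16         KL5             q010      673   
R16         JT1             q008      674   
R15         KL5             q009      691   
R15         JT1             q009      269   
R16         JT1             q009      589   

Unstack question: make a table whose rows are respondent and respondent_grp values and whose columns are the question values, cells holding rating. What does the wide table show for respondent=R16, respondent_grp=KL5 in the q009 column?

Wide layout: rows indexed by respondent and respondent_grp, columns are the 4 distinct question values (q007, q010, q008, q009).
Cell (respondent=R16, respondent_grp=KL5, question=q009) draws from the long row where respondent=R16, respondent_grp=KL5 and question=q009, which has rating=130.

130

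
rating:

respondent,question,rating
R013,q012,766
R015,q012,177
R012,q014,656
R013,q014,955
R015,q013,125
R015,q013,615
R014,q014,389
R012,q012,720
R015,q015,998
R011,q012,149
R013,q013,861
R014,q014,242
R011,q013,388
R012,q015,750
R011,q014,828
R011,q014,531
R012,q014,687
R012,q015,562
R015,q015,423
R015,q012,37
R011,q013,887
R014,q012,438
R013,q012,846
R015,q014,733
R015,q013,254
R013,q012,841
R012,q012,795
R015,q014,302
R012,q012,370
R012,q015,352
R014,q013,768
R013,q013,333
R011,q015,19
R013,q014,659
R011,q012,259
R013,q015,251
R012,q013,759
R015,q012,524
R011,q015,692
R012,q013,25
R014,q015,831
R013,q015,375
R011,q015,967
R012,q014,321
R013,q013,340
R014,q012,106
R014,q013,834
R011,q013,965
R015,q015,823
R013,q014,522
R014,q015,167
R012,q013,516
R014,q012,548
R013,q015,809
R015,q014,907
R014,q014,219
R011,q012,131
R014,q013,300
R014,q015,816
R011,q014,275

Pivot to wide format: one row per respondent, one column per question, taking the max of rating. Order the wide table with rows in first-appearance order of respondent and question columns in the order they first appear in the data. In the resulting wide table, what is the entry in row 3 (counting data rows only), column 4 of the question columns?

750

With rows in first-appearance order of respondent, row 3 is respondent=R012. question columns in first-appearance order: q012, q014, q013, q015; column 4 is q015.
Long rows with respondent=R012, question=q015: max(750, 562, 352) = 750.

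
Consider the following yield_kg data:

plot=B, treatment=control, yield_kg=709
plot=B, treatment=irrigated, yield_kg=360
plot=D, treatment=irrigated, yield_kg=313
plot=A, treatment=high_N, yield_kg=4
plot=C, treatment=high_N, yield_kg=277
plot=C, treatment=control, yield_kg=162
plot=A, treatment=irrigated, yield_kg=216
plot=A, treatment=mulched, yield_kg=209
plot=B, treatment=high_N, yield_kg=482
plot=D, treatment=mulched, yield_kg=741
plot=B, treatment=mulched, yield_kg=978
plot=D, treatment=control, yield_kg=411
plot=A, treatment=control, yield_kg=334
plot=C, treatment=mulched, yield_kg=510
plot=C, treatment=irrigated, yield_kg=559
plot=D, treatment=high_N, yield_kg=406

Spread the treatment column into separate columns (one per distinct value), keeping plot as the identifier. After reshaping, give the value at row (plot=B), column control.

Wide layout: rows indexed by plot, columns are the 4 distinct treatment values (control, irrigated, high_N, mulched).
Cell (plot=B, treatment=control) draws from the long row where plot=B and treatment=control, which has yield_kg=709.

709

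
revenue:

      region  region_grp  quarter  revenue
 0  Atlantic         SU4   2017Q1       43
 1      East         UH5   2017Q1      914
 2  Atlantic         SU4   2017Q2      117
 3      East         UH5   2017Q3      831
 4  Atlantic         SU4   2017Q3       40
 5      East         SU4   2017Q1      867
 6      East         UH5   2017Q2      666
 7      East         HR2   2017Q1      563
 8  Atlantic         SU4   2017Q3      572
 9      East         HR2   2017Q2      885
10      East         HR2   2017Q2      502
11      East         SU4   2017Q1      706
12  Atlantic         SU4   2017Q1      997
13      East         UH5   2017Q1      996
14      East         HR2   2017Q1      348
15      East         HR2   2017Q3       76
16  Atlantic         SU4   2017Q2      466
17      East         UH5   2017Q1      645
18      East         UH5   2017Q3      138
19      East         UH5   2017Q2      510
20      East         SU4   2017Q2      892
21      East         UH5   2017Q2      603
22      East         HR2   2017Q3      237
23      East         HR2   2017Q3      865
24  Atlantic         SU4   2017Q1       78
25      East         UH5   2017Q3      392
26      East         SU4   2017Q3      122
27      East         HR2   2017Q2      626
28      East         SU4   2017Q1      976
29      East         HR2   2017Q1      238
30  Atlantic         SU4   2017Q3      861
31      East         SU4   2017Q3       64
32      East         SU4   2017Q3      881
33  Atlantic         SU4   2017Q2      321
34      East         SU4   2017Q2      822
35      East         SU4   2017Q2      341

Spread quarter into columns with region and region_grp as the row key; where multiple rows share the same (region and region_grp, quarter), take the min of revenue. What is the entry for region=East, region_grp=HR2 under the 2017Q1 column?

238

Rows with region=East, region_grp=HR2 and quarter=2017Q1: revenue values are 563, 348, 238.
min(563, 348, 238) = 238.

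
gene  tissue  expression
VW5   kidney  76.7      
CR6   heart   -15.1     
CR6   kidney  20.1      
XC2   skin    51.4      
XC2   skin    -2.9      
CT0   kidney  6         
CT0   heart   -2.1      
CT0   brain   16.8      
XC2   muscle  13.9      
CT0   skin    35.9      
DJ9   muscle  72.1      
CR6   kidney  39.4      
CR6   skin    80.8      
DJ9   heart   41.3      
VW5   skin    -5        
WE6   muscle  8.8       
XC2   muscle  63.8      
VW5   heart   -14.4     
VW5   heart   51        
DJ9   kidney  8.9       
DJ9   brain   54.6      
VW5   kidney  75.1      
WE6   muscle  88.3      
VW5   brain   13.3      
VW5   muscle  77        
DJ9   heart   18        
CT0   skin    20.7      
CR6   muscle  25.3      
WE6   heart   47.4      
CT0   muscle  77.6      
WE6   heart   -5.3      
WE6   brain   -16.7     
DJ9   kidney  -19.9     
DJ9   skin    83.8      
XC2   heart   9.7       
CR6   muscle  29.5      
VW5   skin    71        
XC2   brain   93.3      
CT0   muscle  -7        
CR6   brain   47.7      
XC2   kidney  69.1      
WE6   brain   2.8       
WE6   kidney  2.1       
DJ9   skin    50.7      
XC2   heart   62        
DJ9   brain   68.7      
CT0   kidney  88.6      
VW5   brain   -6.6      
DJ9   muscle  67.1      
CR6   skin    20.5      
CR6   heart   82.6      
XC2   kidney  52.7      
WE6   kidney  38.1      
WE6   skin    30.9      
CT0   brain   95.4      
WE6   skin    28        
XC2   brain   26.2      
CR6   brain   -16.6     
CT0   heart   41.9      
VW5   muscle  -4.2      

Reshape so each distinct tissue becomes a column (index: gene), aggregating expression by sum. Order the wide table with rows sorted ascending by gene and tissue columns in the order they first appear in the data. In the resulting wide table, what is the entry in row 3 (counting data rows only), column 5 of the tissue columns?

With rows sorted ascending by gene, row 3 is gene=DJ9. tissue columns in first-appearance order: kidney, heart, skin, brain, muscle; column 5 is muscle.
Long rows with gene=DJ9, tissue=muscle: 72.1 + 67.1 = 139.2.

139.2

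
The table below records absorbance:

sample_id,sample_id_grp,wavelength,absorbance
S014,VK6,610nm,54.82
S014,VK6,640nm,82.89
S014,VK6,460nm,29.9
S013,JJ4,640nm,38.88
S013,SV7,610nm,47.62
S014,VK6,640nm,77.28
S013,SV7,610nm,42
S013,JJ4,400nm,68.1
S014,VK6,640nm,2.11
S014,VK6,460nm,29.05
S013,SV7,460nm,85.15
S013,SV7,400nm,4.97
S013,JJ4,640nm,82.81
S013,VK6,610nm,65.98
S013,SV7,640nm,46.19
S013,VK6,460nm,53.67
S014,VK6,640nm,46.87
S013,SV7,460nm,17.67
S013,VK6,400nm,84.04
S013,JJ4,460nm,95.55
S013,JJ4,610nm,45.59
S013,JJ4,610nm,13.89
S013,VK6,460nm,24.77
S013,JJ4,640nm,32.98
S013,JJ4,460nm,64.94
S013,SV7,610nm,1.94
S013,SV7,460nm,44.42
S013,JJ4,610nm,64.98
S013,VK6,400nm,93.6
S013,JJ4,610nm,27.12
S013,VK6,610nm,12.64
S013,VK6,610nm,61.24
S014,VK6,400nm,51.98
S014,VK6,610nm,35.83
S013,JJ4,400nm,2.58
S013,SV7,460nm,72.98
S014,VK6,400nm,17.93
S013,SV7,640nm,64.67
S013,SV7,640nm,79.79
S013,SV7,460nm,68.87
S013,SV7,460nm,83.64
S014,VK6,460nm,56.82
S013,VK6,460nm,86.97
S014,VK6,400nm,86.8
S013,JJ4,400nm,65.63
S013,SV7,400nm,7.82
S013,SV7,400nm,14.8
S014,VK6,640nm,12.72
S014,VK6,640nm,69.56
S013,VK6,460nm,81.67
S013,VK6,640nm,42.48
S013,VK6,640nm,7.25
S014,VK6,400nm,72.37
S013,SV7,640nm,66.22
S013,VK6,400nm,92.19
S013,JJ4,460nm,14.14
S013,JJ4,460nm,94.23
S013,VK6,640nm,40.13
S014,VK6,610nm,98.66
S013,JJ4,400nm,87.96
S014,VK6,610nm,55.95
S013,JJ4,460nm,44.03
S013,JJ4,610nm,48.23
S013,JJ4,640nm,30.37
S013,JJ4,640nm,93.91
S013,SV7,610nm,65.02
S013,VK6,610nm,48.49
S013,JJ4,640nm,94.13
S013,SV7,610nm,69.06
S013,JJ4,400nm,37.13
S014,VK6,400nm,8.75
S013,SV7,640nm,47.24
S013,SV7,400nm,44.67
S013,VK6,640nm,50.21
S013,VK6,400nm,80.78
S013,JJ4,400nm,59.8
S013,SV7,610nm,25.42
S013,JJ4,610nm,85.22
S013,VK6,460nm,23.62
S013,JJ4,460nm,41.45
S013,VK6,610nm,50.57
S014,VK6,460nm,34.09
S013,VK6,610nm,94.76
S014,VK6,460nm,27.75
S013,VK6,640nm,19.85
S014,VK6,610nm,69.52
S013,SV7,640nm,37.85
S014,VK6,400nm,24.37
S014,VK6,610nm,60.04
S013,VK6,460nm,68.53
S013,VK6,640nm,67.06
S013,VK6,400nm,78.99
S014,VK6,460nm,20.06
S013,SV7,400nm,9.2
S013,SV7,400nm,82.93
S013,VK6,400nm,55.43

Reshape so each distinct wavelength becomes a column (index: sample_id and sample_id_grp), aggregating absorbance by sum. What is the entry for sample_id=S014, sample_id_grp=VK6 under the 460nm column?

Rows with sample_id=S014, sample_id_grp=VK6 and wavelength=460nm: absorbance values are 29.9, 29.05, 56.82, 34.09, 27.75, 20.06.
29.9 + 29.05 + 56.82 + 34.09 + 27.75 + 20.06 = 197.67.

197.67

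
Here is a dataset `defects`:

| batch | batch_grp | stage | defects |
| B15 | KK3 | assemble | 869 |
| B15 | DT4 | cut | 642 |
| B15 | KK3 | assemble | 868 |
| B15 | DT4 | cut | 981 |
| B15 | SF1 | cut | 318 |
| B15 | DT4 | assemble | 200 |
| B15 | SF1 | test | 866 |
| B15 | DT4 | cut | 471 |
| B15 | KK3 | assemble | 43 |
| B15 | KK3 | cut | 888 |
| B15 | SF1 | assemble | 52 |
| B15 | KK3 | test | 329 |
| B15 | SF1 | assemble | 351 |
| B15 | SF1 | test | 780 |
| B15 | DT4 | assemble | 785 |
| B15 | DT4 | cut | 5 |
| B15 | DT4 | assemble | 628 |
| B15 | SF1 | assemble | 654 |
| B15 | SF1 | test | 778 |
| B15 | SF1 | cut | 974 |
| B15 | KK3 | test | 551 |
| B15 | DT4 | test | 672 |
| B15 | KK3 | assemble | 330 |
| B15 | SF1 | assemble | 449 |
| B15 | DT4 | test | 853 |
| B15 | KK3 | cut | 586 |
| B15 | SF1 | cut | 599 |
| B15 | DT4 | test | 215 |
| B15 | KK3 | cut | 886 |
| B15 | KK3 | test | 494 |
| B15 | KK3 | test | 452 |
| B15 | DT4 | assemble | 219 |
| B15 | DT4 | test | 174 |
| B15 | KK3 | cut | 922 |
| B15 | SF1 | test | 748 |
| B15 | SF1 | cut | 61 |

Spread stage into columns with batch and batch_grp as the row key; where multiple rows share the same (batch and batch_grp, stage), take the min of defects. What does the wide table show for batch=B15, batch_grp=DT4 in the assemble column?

200

Rows with batch=B15, batch_grp=DT4 and stage=assemble: defects values are 200, 785, 628, 219.
min(200, 785, 628, 219) = 200.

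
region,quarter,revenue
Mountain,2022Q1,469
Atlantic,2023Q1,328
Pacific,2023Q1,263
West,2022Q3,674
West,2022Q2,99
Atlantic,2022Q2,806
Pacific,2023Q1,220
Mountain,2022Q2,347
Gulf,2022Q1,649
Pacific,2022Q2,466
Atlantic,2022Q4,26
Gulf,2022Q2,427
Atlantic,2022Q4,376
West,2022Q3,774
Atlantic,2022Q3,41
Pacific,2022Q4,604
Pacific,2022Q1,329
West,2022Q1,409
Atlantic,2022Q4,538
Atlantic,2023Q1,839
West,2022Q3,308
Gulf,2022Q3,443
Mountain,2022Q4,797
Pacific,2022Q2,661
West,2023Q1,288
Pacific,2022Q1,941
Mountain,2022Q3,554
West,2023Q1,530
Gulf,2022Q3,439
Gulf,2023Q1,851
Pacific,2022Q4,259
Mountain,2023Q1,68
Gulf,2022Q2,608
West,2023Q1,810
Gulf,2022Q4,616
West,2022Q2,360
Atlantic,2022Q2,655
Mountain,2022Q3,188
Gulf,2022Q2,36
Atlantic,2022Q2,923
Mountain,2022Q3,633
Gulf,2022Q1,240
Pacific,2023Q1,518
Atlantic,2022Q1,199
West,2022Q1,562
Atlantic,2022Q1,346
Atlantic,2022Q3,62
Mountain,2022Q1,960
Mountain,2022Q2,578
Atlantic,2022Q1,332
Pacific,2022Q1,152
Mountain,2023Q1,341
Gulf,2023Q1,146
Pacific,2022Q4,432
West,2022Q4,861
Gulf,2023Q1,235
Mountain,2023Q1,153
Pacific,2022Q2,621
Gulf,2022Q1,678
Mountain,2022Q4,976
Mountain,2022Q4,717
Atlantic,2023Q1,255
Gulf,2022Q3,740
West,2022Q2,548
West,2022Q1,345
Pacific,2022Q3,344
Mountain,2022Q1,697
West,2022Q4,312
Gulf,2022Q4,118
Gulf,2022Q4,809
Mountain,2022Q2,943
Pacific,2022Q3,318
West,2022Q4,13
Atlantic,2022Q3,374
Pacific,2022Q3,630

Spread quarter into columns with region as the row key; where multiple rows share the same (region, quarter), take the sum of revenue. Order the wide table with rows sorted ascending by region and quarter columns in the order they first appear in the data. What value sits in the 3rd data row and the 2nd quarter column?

562

With rows sorted ascending by region, row 3 is region=Mountain. quarter columns in first-appearance order: 2022Q1, 2023Q1, 2022Q3, 2022Q2, 2022Q4; column 2 is 2023Q1.
Long rows with region=Mountain, quarter=2023Q1: 68 + 341 + 153 = 562.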